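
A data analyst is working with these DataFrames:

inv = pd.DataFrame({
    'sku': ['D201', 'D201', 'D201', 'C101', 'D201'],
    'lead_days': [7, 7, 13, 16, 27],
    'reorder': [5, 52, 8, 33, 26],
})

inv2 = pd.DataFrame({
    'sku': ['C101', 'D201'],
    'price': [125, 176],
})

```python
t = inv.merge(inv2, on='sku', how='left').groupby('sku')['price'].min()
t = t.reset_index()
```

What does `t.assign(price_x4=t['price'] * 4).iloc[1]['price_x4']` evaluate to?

704

merge on 'sku' (how='left') → 5 rows:
    sku  lead_days  reorder  price
0  D201          7        5    176
1  D201          7       52    176
2  D201         13        8    176
3  C101         16       33    125
4  D201         27       26    176
group by sku, min of price:
sku
C101    125
D201    176
Name: price, dtype: int64
reset_index():
    sku  price
0  C101    125
1  D201    176
add column price_x4 = t['price'] * 4:
    sku  price  price_x4
0  C101    125       500
1  D201    176       704
So iloc[1]['price_x4'] = 704.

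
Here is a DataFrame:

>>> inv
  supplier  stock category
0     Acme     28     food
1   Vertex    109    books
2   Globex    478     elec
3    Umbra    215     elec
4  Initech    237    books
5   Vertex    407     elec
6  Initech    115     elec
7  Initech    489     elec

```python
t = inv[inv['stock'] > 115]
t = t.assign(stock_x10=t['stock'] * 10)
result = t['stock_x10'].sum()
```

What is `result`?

18260

filter rows where stock > 115:
  supplier  stock category
2   Globex    478     elec
3    Umbra    215     elec
4  Initech    237    books
5   Vertex    407     elec
7  Initech    489     elec
add column stock_x10 = t['stock'] * 10:
  supplier  stock category  stock_x10
2   Globex    478     elec       4780
3    Umbra    215     elec       2150
4  Initech    237    books       2370
5   Vertex    407     elec       4070
7  Initech    489     elec       4890
Then the sum of column 'stock_x10': 18260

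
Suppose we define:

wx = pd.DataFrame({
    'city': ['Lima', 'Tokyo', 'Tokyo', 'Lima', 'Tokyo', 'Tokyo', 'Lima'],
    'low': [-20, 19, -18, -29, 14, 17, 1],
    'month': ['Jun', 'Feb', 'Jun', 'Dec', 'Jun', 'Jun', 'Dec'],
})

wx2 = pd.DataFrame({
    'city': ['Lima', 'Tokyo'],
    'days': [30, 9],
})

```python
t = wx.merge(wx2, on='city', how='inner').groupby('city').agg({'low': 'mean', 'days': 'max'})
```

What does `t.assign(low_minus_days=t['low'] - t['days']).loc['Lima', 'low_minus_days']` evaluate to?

-46.0

merge on 'city' (how='inner') → 7 rows:
    city  low month  days
0   Lima  -20   Jun    30
1  Tokyo   19   Feb     9
2  Tokyo  -18   Jun     9
3   Lima  -29   Dec    30
4  Tokyo   14   Jun     9
5  Tokyo   17   Jun     9
6   Lima    1   Dec    30
group by city: mean(low), max(days):
        low  days
city             
Lima  -16.0    30
Tokyo   8.0     9
add column low_minus_days = t['low'] - t['days']:
        low  days  low_minus_days
city                             
Lima  -16.0    30           -46.0
Tokyo   8.0     9            -1.0
Taking the value at row 'Lima', column 'low_minus_days' gives -46.0.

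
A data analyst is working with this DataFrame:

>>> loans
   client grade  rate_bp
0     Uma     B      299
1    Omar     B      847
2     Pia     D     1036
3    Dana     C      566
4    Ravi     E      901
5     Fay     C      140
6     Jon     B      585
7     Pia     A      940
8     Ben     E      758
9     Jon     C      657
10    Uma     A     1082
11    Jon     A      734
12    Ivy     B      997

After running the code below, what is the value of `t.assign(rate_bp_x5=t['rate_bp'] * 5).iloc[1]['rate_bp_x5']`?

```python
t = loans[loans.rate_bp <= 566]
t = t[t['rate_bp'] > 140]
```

2830

filter rows where rate_bp <= 566:
  client grade  rate_bp
0    Uma     B      299
3   Dana     C      566
5    Fay     C      140
filter rows where rate_bp > 140:
  client grade  rate_bp
0    Uma     B      299
3   Dana     C      566
add column rate_bp_x5 = t['rate_bp'] * 5:
  client grade  rate_bp  rate_bp_x5
0    Uma     B      299        1495
3   Dana     C      566        2830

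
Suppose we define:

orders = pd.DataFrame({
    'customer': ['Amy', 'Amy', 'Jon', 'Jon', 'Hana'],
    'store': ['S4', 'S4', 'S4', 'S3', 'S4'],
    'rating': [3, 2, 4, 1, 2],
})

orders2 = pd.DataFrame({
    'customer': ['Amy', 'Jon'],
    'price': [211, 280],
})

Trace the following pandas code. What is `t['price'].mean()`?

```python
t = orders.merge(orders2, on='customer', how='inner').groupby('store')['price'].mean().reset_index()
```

257.0

merge on 'customer' (how='inner') → 4 rows:
  customer store  rating  price
0      Amy    S4       3    211
1      Amy    S4       2    211
2      Jon    S4       4    280
3      Jon    S3       1    280
group by store, mean of price:
store
S3    280.0
S4    234.0
Name: price, dtype: float64
reset_index():
  store  price
0    S3  280.0
1    S4  234.0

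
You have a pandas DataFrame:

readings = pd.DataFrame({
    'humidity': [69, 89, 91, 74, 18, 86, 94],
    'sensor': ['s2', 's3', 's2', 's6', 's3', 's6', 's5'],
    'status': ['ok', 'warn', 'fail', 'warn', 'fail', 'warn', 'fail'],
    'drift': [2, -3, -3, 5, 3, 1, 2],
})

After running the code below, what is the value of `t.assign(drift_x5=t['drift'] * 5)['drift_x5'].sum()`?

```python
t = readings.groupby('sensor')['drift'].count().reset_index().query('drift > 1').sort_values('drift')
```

30

group by sensor, count of drift:
sensor
s2    2
s3    2
s5    1
s6    2
Name: drift, dtype: int64
reset_index():
  sensor  drift
0     s2      2
1     s3      2
2     s5      1
3     s6      2
filter rows where drift > 1:
  sensor  drift
0     s2      2
1     s3      2
3     s6      2
sort by drift:
  sensor  drift
0     s2      2
1     s3      2
3     s6      2
add column drift_x5 = t['drift'] * 5:
  sensor  drift  drift_x5
0     s2      2        10
1     s3      2        10
3     s6      2        10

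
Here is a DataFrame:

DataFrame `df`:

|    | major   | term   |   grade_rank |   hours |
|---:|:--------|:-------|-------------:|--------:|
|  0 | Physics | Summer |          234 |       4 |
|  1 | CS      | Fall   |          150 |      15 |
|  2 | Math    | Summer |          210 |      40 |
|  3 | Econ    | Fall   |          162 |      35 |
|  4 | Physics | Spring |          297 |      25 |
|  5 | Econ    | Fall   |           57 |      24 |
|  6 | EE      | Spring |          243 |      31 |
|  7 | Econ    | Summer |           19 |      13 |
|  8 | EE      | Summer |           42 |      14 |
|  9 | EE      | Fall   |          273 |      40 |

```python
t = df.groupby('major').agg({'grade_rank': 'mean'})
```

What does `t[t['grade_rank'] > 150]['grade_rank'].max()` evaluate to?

group by major, mean of grade_rank:
         grade_rank
major              
CS       150.000000
EE       186.000000
Econ      79.333333
Math     210.000000
Physics  265.500000
filter rows where grade_rank > 150:
         grade_rank
major              
EE            186.0
Math          210.0
Physics       265.5
Taking the max of column 'grade_rank' gives 265.5.

265.5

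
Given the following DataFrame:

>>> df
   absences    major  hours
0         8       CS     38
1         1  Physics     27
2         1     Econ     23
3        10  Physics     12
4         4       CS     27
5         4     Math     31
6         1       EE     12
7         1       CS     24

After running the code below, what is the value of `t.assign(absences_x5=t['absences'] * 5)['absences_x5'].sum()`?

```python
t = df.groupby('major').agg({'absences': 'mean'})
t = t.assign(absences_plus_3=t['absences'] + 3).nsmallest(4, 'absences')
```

group by major, mean of absences:
         absences
major            
CS       4.333333
EE       1.000000
Econ     1.000000
Math     4.000000
Physics  5.500000
add column absences_plus_3 = t['absences'] + 3:
         absences  absences_plus_3
major                             
CS       4.333333         7.333333
EE       1.000000         4.000000
Econ     1.000000         4.000000
Math     4.000000         7.000000
Physics  5.500000         8.500000
take 4 rows with smallest absences:
       absences  absences_plus_3
major                           
EE     1.000000         4.000000
Econ   1.000000         4.000000
Math   4.000000         7.000000
CS     4.333333         7.333333
add column absences_x5 = t['absences'] * 5:
       absences  absences_plus_3  absences_x5
major                                        
EE     1.000000         4.000000     5.000000
Econ   1.000000         4.000000     5.000000
Math   4.000000         7.000000    20.000000
CS     4.333333         7.333333    21.666667
Then the sum of column 'absences_x5': 51.6666666667

51.6666666667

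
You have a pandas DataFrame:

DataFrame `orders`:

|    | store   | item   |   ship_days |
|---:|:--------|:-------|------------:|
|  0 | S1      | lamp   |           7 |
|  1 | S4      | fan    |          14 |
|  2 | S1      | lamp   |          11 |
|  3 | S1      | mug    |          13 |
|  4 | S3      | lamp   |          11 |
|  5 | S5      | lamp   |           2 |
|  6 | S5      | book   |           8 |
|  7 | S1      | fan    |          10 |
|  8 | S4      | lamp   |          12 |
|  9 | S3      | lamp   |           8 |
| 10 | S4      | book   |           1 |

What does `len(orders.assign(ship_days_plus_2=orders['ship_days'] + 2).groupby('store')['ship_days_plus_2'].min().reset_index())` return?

4

add column ship_days_plus_2 = orders['ship_days'] + 2:
   store  item  ship_days  ship_days_plus_2
0     S1  lamp          7                 9
1     S4   fan         14                16
2     S1  lamp         11                13
3     S1   mug         13                15
4     S3  lamp         11                13
5     S5  lamp          2                 4
6     S5  book          8                10
7     S1   fan         10                12
8     S4  lamp         12                14
9     S3  lamp          8                10
10    S4  book          1                 3
group by store, min of ship_days_plus_2:
store
S1     9
S3    10
S4     3
S5     4
Name: ship_days_plus_2, dtype: int64
reset_index():
  store  ship_days_plus_2
0    S1                 9
1    S3                10
2    S4                 3
3    S5                 4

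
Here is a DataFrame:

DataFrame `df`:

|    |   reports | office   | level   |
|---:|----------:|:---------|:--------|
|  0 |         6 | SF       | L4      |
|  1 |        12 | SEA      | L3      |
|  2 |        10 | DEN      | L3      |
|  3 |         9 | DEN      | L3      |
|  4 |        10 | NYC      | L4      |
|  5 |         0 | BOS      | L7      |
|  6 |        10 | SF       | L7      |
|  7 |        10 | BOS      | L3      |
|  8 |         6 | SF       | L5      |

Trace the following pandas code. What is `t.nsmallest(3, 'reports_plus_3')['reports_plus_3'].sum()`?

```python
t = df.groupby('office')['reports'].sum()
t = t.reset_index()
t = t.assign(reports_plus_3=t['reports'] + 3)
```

group by office, sum of reports:
office
BOS    10
DEN    19
NYC    10
SEA    12
SF     22
Name: reports, dtype: int64
reset_index():
  office  reports
0    BOS       10
1    DEN       19
2    NYC       10
3    SEA       12
4     SF       22
add column reports_plus_3 = t['reports'] + 3:
  office  reports  reports_plus_3
0    BOS       10              13
1    DEN       19              22
2    NYC       10              13
3    SEA       12              15
4     SF       22              25
take 3 rows with smallest reports_plus_3:
  office  reports  reports_plus_3
0    BOS       10              13
2    NYC       10              13
3    SEA       12              15
Then the sum of column 'reports_plus_3': 41

41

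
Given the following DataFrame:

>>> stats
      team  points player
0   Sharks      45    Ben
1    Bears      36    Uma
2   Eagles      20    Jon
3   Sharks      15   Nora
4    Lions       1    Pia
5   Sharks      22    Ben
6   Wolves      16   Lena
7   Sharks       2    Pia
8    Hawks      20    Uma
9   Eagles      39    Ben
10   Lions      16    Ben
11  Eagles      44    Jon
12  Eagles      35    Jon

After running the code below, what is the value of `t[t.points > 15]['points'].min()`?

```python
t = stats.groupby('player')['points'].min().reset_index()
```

16

group by player, min of points:
player
Ben     16
Jon     20
Lena    16
Nora    15
Pia      1
Uma     20
Name: points, dtype: int64
reset_index():
  player  points
0    Ben      16
1    Jon      20
2   Lena      16
3   Nora      15
4    Pia       1
5    Uma      20
filter rows where points > 15:
  player  points
0    Ben      16
1    Jon      20
2   Lena      16
5    Uma      20
Then the min of column 'points': 16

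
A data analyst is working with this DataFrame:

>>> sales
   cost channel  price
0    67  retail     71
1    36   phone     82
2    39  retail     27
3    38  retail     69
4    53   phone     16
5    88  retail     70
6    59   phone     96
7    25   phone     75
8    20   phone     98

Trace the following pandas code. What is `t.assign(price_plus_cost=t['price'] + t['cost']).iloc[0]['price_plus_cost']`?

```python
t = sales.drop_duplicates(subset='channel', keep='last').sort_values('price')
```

158

drop duplicate channel (keep=last):
   cost channel  price
5    88  retail     70
8    20   phone     98
sort by price:
   cost channel  price
5    88  retail     70
8    20   phone     98
add column price_plus_cost = t['price'] + t['cost']:
   cost channel  price  price_plus_cost
5    88  retail     70              158
8    20   phone     98              118
Taking the value at position 0, column 'price_plus_cost' gives 158.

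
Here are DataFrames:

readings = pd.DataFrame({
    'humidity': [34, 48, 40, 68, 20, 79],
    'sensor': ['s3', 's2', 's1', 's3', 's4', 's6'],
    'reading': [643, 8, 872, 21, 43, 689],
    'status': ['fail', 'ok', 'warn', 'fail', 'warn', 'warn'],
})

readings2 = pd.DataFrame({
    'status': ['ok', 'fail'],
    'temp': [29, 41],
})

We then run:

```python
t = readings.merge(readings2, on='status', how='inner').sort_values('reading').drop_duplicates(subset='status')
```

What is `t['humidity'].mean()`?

merge on 'status' (how='inner') → 3 rows:
   humidity sensor  reading status  temp
0        34     s3      643   fail    41
1        48     s2        8     ok    29
2        68     s3       21   fail    41
sort by reading:
   humidity sensor  reading status  temp
1        48     s2        8     ok    29
2        68     s3       21   fail    41
0        34     s3      643   fail    41
drop duplicate status (keep=first):
   humidity sensor  reading status  temp
1        48     s2        8     ok    29
2        68     s3       21   fail    41
mean of column 'humidity' → 58.0

58.0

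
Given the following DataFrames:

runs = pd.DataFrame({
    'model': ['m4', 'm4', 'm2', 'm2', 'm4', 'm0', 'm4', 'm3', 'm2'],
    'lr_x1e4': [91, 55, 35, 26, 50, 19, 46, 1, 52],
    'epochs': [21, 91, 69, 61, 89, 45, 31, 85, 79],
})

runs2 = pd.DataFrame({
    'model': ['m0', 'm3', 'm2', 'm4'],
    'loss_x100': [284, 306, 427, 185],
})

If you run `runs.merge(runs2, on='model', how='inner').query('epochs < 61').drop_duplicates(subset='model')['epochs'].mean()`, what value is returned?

33.0

merge on 'model' (how='inner') → 9 rows:
  model  lr_x1e4  epochs  loss_x100
0    m4       91      21        185
1    m4       55      91        185
2    m2       35      69        427
3    m2       26      61        427
4    m4       50      89        185
5    m0       19      45        284
6    m4       46      31        185
7    m3        1      85        306
8    m2       52      79        427
filter rows where epochs < 61:
  model  lr_x1e4  epochs  loss_x100
0    m4       91      21        185
5    m0       19      45        284
6    m4       46      31        185
drop duplicate model (keep=first):
  model  lr_x1e4  epochs  loss_x100
0    m4       91      21        185
5    m0       19      45        284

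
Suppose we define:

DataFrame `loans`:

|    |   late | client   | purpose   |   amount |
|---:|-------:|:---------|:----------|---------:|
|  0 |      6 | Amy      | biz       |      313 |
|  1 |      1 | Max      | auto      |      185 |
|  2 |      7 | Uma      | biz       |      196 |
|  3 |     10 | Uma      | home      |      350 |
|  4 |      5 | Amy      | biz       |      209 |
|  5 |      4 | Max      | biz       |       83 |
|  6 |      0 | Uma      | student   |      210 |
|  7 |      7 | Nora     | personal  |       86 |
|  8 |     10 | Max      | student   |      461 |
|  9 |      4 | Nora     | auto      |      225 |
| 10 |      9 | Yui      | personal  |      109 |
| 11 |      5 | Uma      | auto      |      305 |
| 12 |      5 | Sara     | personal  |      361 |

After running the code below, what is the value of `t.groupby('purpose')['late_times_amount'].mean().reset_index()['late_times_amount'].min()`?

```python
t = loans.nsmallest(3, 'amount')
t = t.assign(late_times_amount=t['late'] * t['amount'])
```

332.0

take 3 rows with smallest amount:
    late client   purpose  amount
5      4    Max       biz      83
7      7   Nora  personal      86
10     9    Yui  personal     109
add column late_times_amount = t['late'] * t['amount']:
    late client   purpose  amount  late_times_amount
5      4    Max       biz      83                332
7      7   Nora  personal      86                602
10     9    Yui  personal     109                981
group by purpose, mean of late_times_amount:
purpose
biz         332.0
personal    791.5
Name: late_times_amount, dtype: float64
reset_index():
    purpose  late_times_amount
0       biz              332.0
1  personal              791.5
min of column 'late_times_amount' → 332.0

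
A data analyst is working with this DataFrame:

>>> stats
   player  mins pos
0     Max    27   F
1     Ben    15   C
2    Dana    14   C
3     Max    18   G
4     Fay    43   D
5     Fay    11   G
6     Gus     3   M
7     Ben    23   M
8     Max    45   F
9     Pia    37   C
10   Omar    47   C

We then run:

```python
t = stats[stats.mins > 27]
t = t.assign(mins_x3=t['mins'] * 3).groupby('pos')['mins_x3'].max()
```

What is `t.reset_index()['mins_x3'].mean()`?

filter rows where mins > 27:
   player  mins pos
4     Fay    43   D
8     Max    45   F
9     Pia    37   C
10   Omar    47   C
add column mins_x3 = t['mins'] * 3:
   player  mins pos  mins_x3
4     Fay    43   D      129
8     Max    45   F      135
9     Pia    37   C      111
10   Omar    47   C      141
group by pos, max of mins_x3:
pos
C    141
D    129
F    135
Name: mins_x3, dtype: int64
reset_index():
  pos  mins_x3
0   C      141
1   D      129
2   F      135
Then the mean of column 'mins_x3': 135.0

135.0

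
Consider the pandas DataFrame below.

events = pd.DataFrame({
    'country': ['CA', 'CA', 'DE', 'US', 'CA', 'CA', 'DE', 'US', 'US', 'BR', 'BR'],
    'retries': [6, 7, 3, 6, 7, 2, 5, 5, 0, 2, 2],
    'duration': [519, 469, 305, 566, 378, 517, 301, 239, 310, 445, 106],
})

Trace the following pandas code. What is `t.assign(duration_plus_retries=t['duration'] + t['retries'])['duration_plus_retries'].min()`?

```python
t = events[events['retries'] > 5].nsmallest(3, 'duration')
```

385

filter rows where retries > 5:
  country  retries  duration
0      CA        6       519
1      CA        7       469
3      US        6       566
4      CA        7       378
take 3 rows with smallest duration:
  country  retries  duration
4      CA        7       378
1      CA        7       469
0      CA        6       519
add column duration_plus_retries = t['duration'] + t['retries']:
  country  retries  duration  duration_plus_retries
4      CA        7       378                    385
1      CA        7       469                    476
0      CA        6       519                    525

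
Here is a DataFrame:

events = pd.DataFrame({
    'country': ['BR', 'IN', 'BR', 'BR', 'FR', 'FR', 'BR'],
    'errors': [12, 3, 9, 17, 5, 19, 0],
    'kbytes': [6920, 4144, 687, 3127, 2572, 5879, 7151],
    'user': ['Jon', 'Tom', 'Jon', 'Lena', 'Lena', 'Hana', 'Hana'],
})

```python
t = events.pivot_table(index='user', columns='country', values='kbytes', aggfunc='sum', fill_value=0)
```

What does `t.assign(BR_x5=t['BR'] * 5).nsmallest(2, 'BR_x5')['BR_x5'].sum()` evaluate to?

15635

pivot: rows=user, cols=country, sum(kbytes):
country    BR    FR    IN
user                     
Hana     7151  5879     0
Jon      7607     0     0
Lena     3127  2572     0
Tom         0     0  4144
add column BR_x5 = t['BR'] * 5:
country    BR    FR    IN  BR_x5
user                            
Hana     7151  5879     0  35755
Jon      7607     0     0  38035
Lena     3127  2572     0  15635
Tom         0     0  4144      0
take 2 rows with smallest BR_x5:
country    BR    FR    IN  BR_x5
user                            
Tom         0     0  4144      0
Lena     3127  2572     0  15635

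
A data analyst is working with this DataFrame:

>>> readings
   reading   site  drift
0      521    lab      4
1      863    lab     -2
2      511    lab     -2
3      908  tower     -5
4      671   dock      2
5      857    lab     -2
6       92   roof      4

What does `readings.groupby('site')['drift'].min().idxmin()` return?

group by site, min of drift:
site
dock     2
lab     -2
roof     4
tower   -5
Name: drift, dtype: int64
The label with the smallest value is tower.

tower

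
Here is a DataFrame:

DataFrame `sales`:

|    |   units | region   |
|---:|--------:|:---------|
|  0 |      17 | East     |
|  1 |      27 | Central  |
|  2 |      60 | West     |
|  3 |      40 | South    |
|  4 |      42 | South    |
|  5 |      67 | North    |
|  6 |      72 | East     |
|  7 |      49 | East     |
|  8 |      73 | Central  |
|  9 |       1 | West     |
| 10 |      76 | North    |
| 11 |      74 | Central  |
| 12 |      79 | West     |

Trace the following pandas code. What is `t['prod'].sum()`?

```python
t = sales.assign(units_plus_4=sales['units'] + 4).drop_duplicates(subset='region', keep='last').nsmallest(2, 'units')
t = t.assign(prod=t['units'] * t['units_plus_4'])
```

4529

add column units_plus_4 = sales['units'] + 4:
    units   region  units_plus_4
0      17     East            21
1      27  Central            31
2      60     West            64
3      40    South            44
4      42    South            46
5      67    North            71
6      72     East            76
7      49     East            53
8      73  Central            77
9       1     West             5
10     76    North            80
11     74  Central            78
12     79     West            83
drop duplicate region (keep=last):
    units   region  units_plus_4
4      42    South            46
7      49     East            53
10     76    North            80
11     74  Central            78
12     79     West            83
take 2 rows with smallest units:
   units region  units_plus_4
4     42  South            46
7     49   East            53
add column prod = t['units'] * t['units_plus_4']:
   units region  units_plus_4  prod
4     42  South            46  1932
7     49   East            53  2597
Reading off the sum of column 'prod', we get 4529.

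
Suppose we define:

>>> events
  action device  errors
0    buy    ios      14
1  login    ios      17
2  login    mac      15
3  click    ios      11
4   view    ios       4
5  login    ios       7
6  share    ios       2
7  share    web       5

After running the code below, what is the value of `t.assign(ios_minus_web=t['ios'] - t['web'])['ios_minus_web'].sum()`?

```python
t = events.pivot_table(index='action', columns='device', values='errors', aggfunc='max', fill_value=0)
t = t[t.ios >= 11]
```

pivot: rows=action, cols=device, max(errors):
device  ios  mac  web
action               
buy      14    0    0
click    11    0    0
login    17   15    0
share     2    0    5
view      4    0    0
filter rows where ios >= 11:
device  ios  mac  web
action               
buy      14    0    0
click    11    0    0
login    17   15    0
add column ios_minus_web = t['ios'] - t['web']:
device  ios  mac  web  ios_minus_web
action                              
buy      14    0    0             14
click    11    0    0             11
login    17   15    0             17

42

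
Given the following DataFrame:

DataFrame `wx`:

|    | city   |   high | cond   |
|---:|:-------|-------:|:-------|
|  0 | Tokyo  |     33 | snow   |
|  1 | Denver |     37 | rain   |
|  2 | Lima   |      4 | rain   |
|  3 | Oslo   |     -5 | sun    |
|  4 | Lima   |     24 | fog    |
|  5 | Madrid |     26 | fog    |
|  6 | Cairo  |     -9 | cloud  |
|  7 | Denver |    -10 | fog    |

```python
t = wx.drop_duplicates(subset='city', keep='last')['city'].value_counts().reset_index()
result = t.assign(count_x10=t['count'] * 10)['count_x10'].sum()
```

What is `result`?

60

drop duplicate city (keep=last):
     city  high   cond
0   Tokyo    33   snow
3    Oslo    -5    sun
4    Lima    24    fog
5  Madrid    26    fog
6   Cairo    -9  cloud
7  Denver   -10    fog
value_counts of city:
city
Tokyo     1
Oslo      1
Lima      1
Madrid    1
Cairo     1
Denver    1
Name: count, dtype: int64
reset_index():
     city  count
0   Tokyo      1
1    Oslo      1
2    Lima      1
3  Madrid      1
4   Cairo      1
5  Denver      1
add column count_x10 = t['count'] * 10:
     city  count  count_x10
0   Tokyo      1         10
1    Oslo      1         10
2    Lima      1         10
3  Madrid      1         10
4   Cairo      1         10
5  Denver      1         10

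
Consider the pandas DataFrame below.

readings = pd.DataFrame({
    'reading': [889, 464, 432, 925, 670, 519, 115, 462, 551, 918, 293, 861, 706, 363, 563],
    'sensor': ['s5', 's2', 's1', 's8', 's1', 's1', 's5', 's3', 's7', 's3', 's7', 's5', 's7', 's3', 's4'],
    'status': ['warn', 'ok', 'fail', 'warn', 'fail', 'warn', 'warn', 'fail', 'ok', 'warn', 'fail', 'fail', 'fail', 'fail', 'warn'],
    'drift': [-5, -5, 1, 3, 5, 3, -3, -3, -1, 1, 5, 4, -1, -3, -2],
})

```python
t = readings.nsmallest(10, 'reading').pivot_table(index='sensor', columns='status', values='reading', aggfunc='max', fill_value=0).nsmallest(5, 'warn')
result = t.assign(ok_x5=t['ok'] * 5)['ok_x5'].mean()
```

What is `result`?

take 10 rows with smallest reading:
    reading sensor status  drift
6       115     s5   warn     -3
10      293     s7   fail      5
13      363     s3   fail     -3
2       432     s1   fail      1
7       462     s3   fail     -3
1       464     s2     ok     -5
5       519     s1   warn      3
8       551     s7     ok     -1
14      563     s4   warn     -2
4       670     s1   fail      5
pivot: rows=sensor, cols=status, max(reading):
status  fail   ok  warn
sensor                 
s1       670    0   519
s2         0  464     0
s3       462    0     0
s4         0    0   563
s5         0    0   115
s7       293  551     0
take 5 rows with smallest warn:
status  fail   ok  warn
sensor                 
s2         0  464     0
s3       462    0     0
s7       293  551     0
s5         0    0   115
s1       670    0   519
add column ok_x5 = t['ok'] * 5:
status  fail   ok  warn  ok_x5
sensor                        
s2         0  464     0   2320
s3       462    0     0      0
s7       293  551     0   2755
s5         0    0   115      0
s1       670    0   519      0
Taking the mean of column 'ok_x5' gives 1015.0.

1015.0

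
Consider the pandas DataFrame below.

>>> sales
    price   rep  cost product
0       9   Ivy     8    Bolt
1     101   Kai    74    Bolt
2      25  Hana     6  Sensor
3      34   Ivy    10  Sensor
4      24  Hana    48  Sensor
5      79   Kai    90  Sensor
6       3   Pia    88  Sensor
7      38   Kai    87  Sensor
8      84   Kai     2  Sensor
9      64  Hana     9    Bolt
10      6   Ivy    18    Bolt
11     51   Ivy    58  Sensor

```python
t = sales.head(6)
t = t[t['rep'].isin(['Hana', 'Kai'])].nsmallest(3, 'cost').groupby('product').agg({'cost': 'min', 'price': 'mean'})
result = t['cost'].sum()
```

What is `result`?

80

take first 6 rows:
   price   rep  cost product
0      9   Ivy     8    Bolt
1    101   Kai    74    Bolt
2     25  Hana     6  Sensor
3     34   Ivy    10  Sensor
4     24  Hana    48  Sensor
5     79   Kai    90  Sensor
filter rows where rep in ['Hana', 'Kai']:
   price   rep  cost product
1    101   Kai    74    Bolt
2     25  Hana     6  Sensor
4     24  Hana    48  Sensor
5     79   Kai    90  Sensor
take 3 rows with smallest cost:
   price   rep  cost product
2     25  Hana     6  Sensor
4     24  Hana    48  Sensor
1    101   Kai    74    Bolt
group by product: min(cost), mean(price):
         cost  price
product             
Bolt       74  101.0
Sensor      6   24.5
sum of column 'cost' → 80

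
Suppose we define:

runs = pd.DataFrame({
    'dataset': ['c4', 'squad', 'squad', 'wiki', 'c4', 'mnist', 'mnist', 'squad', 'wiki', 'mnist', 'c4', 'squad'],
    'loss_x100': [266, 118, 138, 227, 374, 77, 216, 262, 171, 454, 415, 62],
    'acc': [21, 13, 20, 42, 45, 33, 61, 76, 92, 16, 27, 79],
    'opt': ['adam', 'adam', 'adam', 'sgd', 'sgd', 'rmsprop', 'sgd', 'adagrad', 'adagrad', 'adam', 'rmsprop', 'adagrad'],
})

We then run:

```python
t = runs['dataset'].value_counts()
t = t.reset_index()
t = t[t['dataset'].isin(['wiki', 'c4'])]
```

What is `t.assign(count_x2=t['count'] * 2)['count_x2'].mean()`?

value_counts of dataset:
dataset
squad    4
c4       3
mnist    3
wiki     2
Name: count, dtype: int64
reset_index():
  dataset  count
0   squad      4
1      c4      3
2   mnist      3
3    wiki      2
filter rows where dataset in ['wiki', 'c4']:
  dataset  count
1      c4      3
3    wiki      2
add column count_x2 = t['count'] * 2:
  dataset  count  count_x2
1      c4      3         6
3    wiki      2         4

5.0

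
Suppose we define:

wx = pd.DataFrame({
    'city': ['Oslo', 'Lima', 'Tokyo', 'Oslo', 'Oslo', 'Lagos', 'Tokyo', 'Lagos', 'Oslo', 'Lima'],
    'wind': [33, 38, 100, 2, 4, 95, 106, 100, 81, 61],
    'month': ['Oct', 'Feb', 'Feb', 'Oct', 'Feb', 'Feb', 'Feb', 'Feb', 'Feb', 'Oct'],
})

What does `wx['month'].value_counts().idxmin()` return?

value_counts of month:
month
Feb    7
Oct    3
Name: count, dtype: int64

Oct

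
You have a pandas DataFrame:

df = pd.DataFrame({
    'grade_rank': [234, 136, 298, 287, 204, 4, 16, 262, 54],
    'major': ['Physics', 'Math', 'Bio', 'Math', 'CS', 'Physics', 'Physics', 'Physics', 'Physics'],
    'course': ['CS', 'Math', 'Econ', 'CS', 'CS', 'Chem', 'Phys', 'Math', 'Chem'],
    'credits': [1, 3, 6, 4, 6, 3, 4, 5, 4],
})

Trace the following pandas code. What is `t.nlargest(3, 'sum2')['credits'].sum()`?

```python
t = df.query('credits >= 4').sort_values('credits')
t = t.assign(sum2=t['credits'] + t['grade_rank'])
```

15

filter rows where credits >= 4:
   grade_rank    major course  credits
2         298      Bio   Econ        6
3         287     Math     CS        4
4         204       CS     CS        6
6          16  Physics   Phys        4
7         262  Physics   Math        5
8          54  Physics   Chem        4
sort by credits:
   grade_rank    major course  credits
3         287     Math     CS        4
6          16  Physics   Phys        4
8          54  Physics   Chem        4
7         262  Physics   Math        5
2         298      Bio   Econ        6
4         204       CS     CS        6
add column sum2 = t['credits'] + t['grade_rank']:
   grade_rank    major course  credits  sum2
3         287     Math     CS        4   291
6          16  Physics   Phys        4    20
8          54  Physics   Chem        4    58
7         262  Physics   Math        5   267
2         298      Bio   Econ        6   304
4         204       CS     CS        6   210
take 3 rows with largest sum2:
   grade_rank    major course  credits  sum2
2         298      Bio   Econ        6   304
3         287     Math     CS        4   291
7         262  Physics   Math        5   267
The sum of column 'credits' is 15.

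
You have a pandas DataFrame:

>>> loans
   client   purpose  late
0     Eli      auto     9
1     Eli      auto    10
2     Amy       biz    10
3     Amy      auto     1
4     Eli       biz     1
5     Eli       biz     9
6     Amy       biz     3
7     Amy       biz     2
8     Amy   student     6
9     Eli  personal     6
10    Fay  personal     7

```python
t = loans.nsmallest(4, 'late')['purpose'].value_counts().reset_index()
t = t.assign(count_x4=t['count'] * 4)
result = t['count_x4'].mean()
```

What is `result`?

take 4 rows with smallest late:
  client purpose  late
3    Amy    auto     1
4    Eli     biz     1
7    Amy     biz     2
6    Amy     biz     3
value_counts of purpose:
purpose
biz     3
auto    1
Name: count, dtype: int64
reset_index():
  purpose  count
0     biz      3
1    auto      1
add column count_x4 = t['count'] * 4:
  purpose  count  count_x4
0     biz      3        12
1    auto      1         4
Hence 8.0.

8.0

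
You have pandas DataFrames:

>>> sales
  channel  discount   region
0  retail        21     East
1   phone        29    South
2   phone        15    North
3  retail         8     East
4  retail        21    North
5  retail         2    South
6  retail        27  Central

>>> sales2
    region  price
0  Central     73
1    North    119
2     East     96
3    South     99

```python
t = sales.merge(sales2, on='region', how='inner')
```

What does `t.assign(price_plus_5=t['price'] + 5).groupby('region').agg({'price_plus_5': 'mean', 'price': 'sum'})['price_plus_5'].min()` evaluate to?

78.0

merge on 'region' (how='inner') → 7 rows:
  channel  discount   region  price
0  retail        21     East     96
1   phone        29    South     99
2   phone        15    North    119
3  retail         8     East     96
4  retail        21    North    119
5  retail         2    South     99
6  retail        27  Central     73
add column price_plus_5 = t['price'] + 5:
  channel  discount   region  price  price_plus_5
0  retail        21     East     96           101
1   phone        29    South     99           104
2   phone        15    North    119           124
3  retail         8     East     96           101
4  retail        21    North    119           124
5  retail         2    South     99           104
6  retail        27  Central     73            78
group by region: mean(price_plus_5), sum(price):
         price_plus_5  price
region                      
Central          78.0     73
East            101.0    192
North           124.0    238
South           104.0    198
The min of column 'price_plus_5' is 78.0.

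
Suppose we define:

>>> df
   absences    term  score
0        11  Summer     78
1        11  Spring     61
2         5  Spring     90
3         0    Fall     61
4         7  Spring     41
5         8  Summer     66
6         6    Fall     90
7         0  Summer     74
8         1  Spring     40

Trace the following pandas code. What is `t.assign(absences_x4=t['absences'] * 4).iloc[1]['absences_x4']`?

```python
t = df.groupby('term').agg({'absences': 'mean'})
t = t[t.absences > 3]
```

25.3333333333

group by term, mean of absences:
        absences
term            
Fall    3.000000
Spring  6.000000
Summer  6.333333
filter rows where absences > 3:
        absences
term            
Spring  6.000000
Summer  6.333333
add column absences_x4 = t['absences'] * 4:
        absences  absences_x4
term                         
Spring  6.000000    24.000000
Summer  6.333333    25.333333
So iloc[1]['absences_x4'] = 25.3333333333.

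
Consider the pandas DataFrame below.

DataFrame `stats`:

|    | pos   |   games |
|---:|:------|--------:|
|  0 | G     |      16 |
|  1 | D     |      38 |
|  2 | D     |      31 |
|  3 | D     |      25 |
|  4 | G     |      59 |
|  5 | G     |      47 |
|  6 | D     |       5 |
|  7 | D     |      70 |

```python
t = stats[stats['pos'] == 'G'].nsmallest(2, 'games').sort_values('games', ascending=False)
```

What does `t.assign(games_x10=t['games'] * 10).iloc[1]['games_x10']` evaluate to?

filter rows where pos == 'G':
  pos  games
0   G     16
4   G     59
5   G     47
take 2 rows with smallest games:
  pos  games
0   G     16
5   G     47
sort by games descending:
  pos  games
5   G     47
0   G     16
add column games_x10 = t['games'] * 10:
  pos  games  games_x10
5   G     47        470
0   G     16        160
The value at position 1, column 'games_x10' is 160.

160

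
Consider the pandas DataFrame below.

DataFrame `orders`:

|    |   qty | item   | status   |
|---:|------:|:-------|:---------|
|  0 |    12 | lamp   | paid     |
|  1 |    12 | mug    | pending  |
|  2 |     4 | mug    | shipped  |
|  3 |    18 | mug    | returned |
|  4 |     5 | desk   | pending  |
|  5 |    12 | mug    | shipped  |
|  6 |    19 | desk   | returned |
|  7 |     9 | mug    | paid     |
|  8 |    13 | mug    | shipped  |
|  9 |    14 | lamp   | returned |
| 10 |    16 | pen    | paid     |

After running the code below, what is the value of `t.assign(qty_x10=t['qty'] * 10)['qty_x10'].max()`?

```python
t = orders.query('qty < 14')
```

130

filter rows where qty < 14:
   qty  item   status
0   12  lamp     paid
1   12   mug  pending
2    4   mug  shipped
4    5  desk  pending
5   12   mug  shipped
7    9   mug     paid
8   13   mug  shipped
add column qty_x10 = t['qty'] * 10:
   qty  item   status  qty_x10
0   12  lamp     paid      120
1   12   mug  pending      120
2    4   mug  shipped       40
4    5  desk  pending       50
5   12   mug  shipped      120
7    9   mug     paid       90
8   13   mug  shipped      130
Then the max of column 'qty_x10': 130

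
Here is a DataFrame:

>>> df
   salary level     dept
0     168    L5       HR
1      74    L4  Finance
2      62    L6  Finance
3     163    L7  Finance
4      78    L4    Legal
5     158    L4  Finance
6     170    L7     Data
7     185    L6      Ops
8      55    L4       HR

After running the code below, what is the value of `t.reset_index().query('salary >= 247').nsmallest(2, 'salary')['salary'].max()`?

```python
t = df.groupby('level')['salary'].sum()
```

333

group by level, sum of salary:
level
L4    365
L5    168
L6    247
L7    333
Name: salary, dtype: int64
reset_index():
  level  salary
0    L4     365
1    L5     168
2    L6     247
3    L7     333
filter rows where salary >= 247:
  level  salary
0    L4     365
2    L6     247
3    L7     333
take 2 rows with smallest salary:
  level  salary
2    L6     247
3    L7     333
The max of column 'salary' is 333.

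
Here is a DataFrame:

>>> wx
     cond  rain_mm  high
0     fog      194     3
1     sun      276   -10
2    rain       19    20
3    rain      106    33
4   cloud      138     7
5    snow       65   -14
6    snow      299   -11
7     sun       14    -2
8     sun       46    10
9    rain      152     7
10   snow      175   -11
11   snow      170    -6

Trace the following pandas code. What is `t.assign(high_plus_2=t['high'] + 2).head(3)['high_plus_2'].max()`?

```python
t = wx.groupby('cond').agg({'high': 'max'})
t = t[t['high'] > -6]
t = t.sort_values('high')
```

12

group by cond, max of high:
       high
cond       
cloud     7
fog       3
rain     33
snow     -6
sun      10
filter rows where high > -6:
       high
cond       
cloud     7
fog       3
rain     33
sun      10
sort by high:
       high
cond       
fog       3
cloud     7
sun      10
rain     33
add column high_plus_2 = t['high'] + 2:
       high  high_plus_2
cond                    
fog       3            5
cloud     7            9
sun      10           12
rain     33           35
take first 3 rows:
       high  high_plus_2
cond                    
fog       3            5
cloud     7            9
sun      10           12
Reading off the max of column 'high_plus_2', we get 12.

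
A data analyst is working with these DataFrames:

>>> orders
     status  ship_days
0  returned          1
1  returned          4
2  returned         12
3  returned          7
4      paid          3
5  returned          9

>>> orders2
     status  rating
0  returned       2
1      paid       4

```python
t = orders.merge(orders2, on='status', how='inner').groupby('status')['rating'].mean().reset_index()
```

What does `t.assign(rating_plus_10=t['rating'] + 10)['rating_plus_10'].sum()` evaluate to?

26.0

merge on 'status' (how='inner') → 6 rows:
     status  ship_days  rating
0  returned          1       2
1  returned          4       2
2  returned         12       2
3  returned          7       2
4      paid          3       4
5  returned          9       2
group by status, mean of rating:
status
paid        4.0
returned    2.0
Name: rating, dtype: float64
reset_index():
     status  rating
0      paid     4.0
1  returned     2.0
add column rating_plus_10 = t['rating'] + 10:
     status  rating  rating_plus_10
0      paid     4.0            14.0
1  returned     2.0            12.0
Reading off the sum of column 'rating_plus_10', we get 26.0.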